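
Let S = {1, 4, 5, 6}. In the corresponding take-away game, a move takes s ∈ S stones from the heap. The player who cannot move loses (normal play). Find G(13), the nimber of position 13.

n :  0  1  2  3  4  5  6  7  8  9 10 11 12 13
G :  0  1  0  1  2  3  2  3  4  0  1  0  1  2

2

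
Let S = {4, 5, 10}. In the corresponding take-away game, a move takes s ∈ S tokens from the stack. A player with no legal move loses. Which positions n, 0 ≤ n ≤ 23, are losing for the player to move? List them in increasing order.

n :  0  1  2  3  4  5  6  7  8  9 10 11 12 13 14 15 16 17 18 19 20 21 22 23
G :  0  0  0  0  1  1  1  1  2  0  2  2  3  1  3  0  0  0  0  1  1  1  1  2
P-positions are exactly the n with G(n) = 0.

0, 1, 2, 3, 9, 15, 16, 17, 18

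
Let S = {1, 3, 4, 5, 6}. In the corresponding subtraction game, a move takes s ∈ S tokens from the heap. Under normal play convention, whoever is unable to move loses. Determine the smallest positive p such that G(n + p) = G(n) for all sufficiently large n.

9

n :  0  1  2  3  4  5  6  7  8  9 10 11 12 13 14 15 16 17 18 19
G :  0  1  0  1  2  3  2  3  4  0  1  0  1  2  3  2  3  4  0  1
G(n+9) = G(n) holds for n = 0,…,5 (a full window of length max(S) = 6), so the sequence is purely periodic with period 9.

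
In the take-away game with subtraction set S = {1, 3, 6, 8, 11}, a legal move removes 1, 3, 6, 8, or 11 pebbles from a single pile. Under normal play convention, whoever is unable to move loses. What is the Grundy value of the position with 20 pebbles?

G(0) = 0
G(1) = mex{0} = 1
G(2) = mex{1} = 0
G(3) = mex{0,0} = 1
G(4) = mex{1,1} = 0
G(5) = mex{0,0} = 1
G(6) = mex{1,1,0} = 2
G(7) = mex{2,0,1} = 3
G(8) = mex{3,1,0,0} = 2
G(9) = mex{2,2,1,1} = 0
G(10) = mex{0,3,0,0} = 1
G(11) = mex{1,2,1,1,0} = 3
G(12) = mex{3,0,2,0,1} = 4
G(13) = mex{4,1,3,1,0} = 2
G(14) = mex{2,3,2,2,1} = 0
G(15) = mex{0,4,0,3,0} = 1
G(16) = mex{1,2,1,2,1} = 0
G(17) = mex{0,0,3,0,2} = 1
G(18) = mex{1,1,4,1,3} = 0
G(19) = mex{0,0,2,3,2} = 1
G(20) = mex{1,1,0,4,0} = 2

2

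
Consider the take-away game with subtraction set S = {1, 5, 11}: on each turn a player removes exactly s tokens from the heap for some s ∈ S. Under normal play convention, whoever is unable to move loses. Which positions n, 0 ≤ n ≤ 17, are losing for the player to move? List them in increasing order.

0, 2, 4, 6, 8, 10, 12, 14, 16

n :  0  1  2  3  4  5  6  7  8  9 10 11 12 13 14 15 16 17
G :  0  1  0  1  0  1  0  1  0  1  0  1  0  1  0  1  0  1
P-positions are exactly the n with G(n) = 0.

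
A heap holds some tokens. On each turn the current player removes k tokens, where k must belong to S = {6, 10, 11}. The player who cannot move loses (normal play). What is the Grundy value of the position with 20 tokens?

0

G(0) = 0
G(1) = mex{} = 0
G(2) = mex{} = 0
G(3) = mex{} = 0
G(4) = mex{} = 0
G(5) = mex{} = 0
G(6) = mex{0} = 1
G(7) = mex{0} = 1
G(8) = mex{0} = 1
G(9) = mex{0} = 1
G(10) = mex{0,0} = 1
G(11) = mex{0,0,0} = 1
G(12) = mex{1,0,0} = 2
G(13) = mex{1,0,0} = 2
G(14) = mex{1,0,0} = 2
G(15) = mex{1,0,0} = 2
G(16) = mex{1,1,0} = 2
G(17) = mex{1,1,1} = 0
G(18) = mex{2,1,1} = 0
G(19) = mex{2,1,1} = 0
G(20) = mex{2,1,1} = 0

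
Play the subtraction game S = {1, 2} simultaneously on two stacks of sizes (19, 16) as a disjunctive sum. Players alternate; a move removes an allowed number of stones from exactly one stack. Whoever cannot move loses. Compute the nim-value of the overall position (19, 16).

All stacks use S = {1, 2}:
G(0) = 0
G(1) = mex{0} = 1
G(2) = mex{1,0} = 2
G(3) = mex{2,1} = 0
G(4) = mex{0,2} = 1
G(5) = mex{1,0} = 2
G(6) = mex{2,1} = 0
G(7) = mex{0,2} = 1
G(8) = mex{1,0} = 2
G(9) = mex{2,1} = 0
G(10) = mex{0,2} = 1
G(11) = mex{1,0} = 2
G(12) = mex{2,1} = 0
G(13) = mex{0,2} = 1
G(14) = mex{1,0} = 2
G(15) = mex{2,1} = 0
G(16) = mex{0,2} = 1
G(17) = mex{1,0} = 2
G(18) = mex{2,1} = 0
G(19) = mex{0,2} = 1
Stack A: G(19) = 1.
Stack B: G(16) = 1.
Combined Grundy value = 1 ⊕ 1 = 0.

0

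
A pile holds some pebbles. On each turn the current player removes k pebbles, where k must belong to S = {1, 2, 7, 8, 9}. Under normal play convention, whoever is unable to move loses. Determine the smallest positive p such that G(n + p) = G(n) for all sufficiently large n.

16

G(0) = 0
G(1) = mex{0} = 1
G(2) = mex{1,0} = 2
G(3) = mex{2,1} = 0
G(4) = mex{0,2} = 1
G(5) = mex{1,0} = 2
G(6) = mex{2,1} = 0
G(7) = mex{0,2,0} = 1
G(8) = mex{1,0,1,0} = 2
G(9) = mex{2,1,2,1,0} = 3
G(10) = mex{3,2,0,2,1} = 4
G(11) = mex{4,3,1,0,2} = 5
G(12) = mex{5,4,2,1,0} = 3
G(13) = mex{3,5,0,2,1} = 4
G(14) = mex{4,3,1,0,2} = 5
G(15) = mex{5,4,2,1,0} = 3
G(16) = mex{3,5,3,2,1} = 0
G(17) = mex{0,3,4,3,2} = 1
G(18) = mex{1,0,5,4,3} = 2
G(19) = mex{2,1,3,5,4} = 0
G(20) = mex{0,2,4,3,5} = 1
G(21) = mex{1,0,5,4,3} = 2
G(22) = mex{2,1,3,5,4} = 0
G(23) = mex{0,2,0,3,5} = 1
G(24) = mex{1,0,1,0,3} = 2
G(25) = mex{2,1,2,1,0} = 3
G(26) = mex{3,2,0,2,1} = 4
G(27) = mex{4,3,1,0,2} = 5
G(28) = mex{5,4,2,1,0} = 3
G(29) = mex{3,5,0,2,1} = 4
G(30) = mex{4,3,1,0,2} = 5
G(31) = mex{5,4,2,1,0} = 3
G(32) = mex{3,5,3,2,1} = 0
G(33) = mex{0,3,4,3,2} = 1
G(n+16) = G(n) holds for n = 0,…,8 (a full window of length max(S) = 9), so the sequence is purely periodic with period 16.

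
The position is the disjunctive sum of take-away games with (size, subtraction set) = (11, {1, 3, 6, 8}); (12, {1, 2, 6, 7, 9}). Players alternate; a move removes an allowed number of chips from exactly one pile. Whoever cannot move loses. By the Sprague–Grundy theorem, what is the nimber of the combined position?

Pile A, S = {1, 3, 6, 8}:
n :  0  1  2  3  4  5  6  7  8  9 10 11
G :  0  1  0  1  0  1  2  3  2  0  1  0
G_A(11) = 0.
Pile B, S = {1, 2, 6, 7, 9}:
n :  0  1  2  3  4  5  6  7  8  9 10 11 12
G :  0  1  2  0  1  2  3  4  0  1  2  0  1
G_B(12) = 1.
Combined Grundy value = 0 ⊕ 1 = 1.

1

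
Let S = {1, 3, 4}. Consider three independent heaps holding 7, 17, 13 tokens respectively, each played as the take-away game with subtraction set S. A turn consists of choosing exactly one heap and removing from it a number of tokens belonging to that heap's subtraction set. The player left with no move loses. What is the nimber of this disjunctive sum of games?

All heaps use S = {1, 3, 4}:
G(0) = 0
G(1) = mex{0} = 1
G(2) = mex{1} = 0
G(3) = mex{0,0} = 1
G(4) = mex{1,1,0} = 2
G(5) = mex{2,0,1} = 3
G(6) = mex{3,1,0} = 2
G(7) = mex{2,2,1} = 0
G(8) = mex{0,3,2} = 1
G(9) = mex{1,2,3} = 0
G(10) = mex{0,0,2} = 1
G(11) = mex{1,1,0} = 2
G(12) = mex{2,0,1} = 3
G(13) = mex{3,1,0} = 2
G(14) = mex{2,2,1} = 0
G(15) = mex{0,3,2} = 1
G(16) = mex{1,2,3} = 0
G(17) = mex{0,0,2} = 1
Heap A: G(7) = 0.
Heap B: G(17) = 1.
Heap C: G(13) = 2.
Combined Grundy value = 0 ⊕ 1 ⊕ 2 = 3.

3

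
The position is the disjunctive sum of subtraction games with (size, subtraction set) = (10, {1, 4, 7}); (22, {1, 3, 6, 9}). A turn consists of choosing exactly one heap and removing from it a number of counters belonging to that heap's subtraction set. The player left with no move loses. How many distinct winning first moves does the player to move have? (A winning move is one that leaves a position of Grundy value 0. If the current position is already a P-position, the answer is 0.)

1

Heap A, S = {1, 4, 7}:
n :  0  1  2  3  4  5  6  7  8  9 10
G :  0  1  0  1  2  0  1  2  0  1  0
G_A(10) = 0.
Heap B, S = {1, 3, 6, 9}:
G(0) = 0
G(1) = mex{0} = 1
G(2) = mex{1} = 0
G(3) = mex{0,0} = 1
G(4) = mex{1,1} = 0
G(5) = mex{0,0} = 1
G(6) = mex{1,1,0} = 2
G(7) = mex{2,0,1} = 3
G(8) = mex{3,1,0} = 2
G(9) = mex{2,2,1,0} = 3
G(10) = mex{3,3,0,1} = 2
G(11) = mex{2,2,1,0} = 3
G(12) = mex{3,3,2,1} = 0
G(13) = mex{0,2,3,0} = 1
G(14) = mex{1,3,2,1} = 0
G(15) = mex{0,0,3,2} = 1
G(16) = mex{1,1,2,3} = 0
G(17) = mex{0,0,3,2} = 1
G(18) = mex{1,1,0,3} = 2
G(19) = mex{2,0,1,2} = 3
G(20) = mex{3,1,0,3} = 2
G(21) = mex{2,2,1,0} = 3
G(22) = mex{3,3,0,1} = 2
G_B(22) = 2.
Combined Grundy value = 0 ⊕ 2 = 2.
A winning move leaves total XOR = 0, i.e. changes one component's Grundy value g to g ⊕ X where X is the current total.
Heap A: need g' = 0⊕2 = 2. Options: 10−1→G=1, 10−4→G=1, 10−7→G=1. Hits: 0.
Heap B: need g' = 2⊕2 = 0. Options: 22−1→G=3, 22−3→G=3, 22−6→G=0, 22−9→G=1. Hits: 1.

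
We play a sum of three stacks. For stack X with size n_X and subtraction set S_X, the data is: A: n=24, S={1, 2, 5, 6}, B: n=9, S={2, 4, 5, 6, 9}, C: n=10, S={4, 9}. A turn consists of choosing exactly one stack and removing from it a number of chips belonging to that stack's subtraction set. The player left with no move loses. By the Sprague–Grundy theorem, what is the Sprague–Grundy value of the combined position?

Stack A, S = {1, 2, 5, 6}:
n :  0  1  2  3  4  5  6  7  8  9 10 11 12 13 14 15 16 17 18 19 20 21 22 23 24
G :  0  1  2  0  1  2  3  0  1  2  0  1  2  3  0  1  2  0  1  2  3  0  1  2  0
G_A(24) = 0.
Stack B, S = {2, 4, 5, 6, 9}:
G(0) = 0
G(1) = mex{} = 0
G(2) = mex{0} = 1
G(3) = mex{0} = 1
G(4) = mex{1,0} = 2
G(5) = mex{1,0,0} = 2
G(6) = mex{2,1,0,0} = 3
G(7) = mex{2,1,1,0} = 3
G(8) = mex{3,2,1,1} = 0
G(9) = mex{3,2,2,1,0} = 4
G_B(9) = 4.
Stack C, S = {4, 9}:
n :  0  1  2  3  4  5  6  7  8  9 10
G :  0  0  0  0  1  1  1  1  0  2  2
G_C(10) = 2.
Combined Grundy value = 0 ⊕ 4 ⊕ 2 = 6.

6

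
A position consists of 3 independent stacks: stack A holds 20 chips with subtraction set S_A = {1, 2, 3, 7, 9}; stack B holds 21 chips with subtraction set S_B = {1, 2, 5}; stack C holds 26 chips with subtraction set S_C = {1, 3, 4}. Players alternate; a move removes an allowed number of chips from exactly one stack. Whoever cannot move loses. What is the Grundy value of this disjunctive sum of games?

3

Stack A, S = {1, 2, 3, 7, 9}:
G(0) = 0
G(1) = mex{0} = 1
G(2) = mex{1,0} = 2
G(3) = mex{2,1,0} = 3
G(4) = mex{3,2,1} = 0
G(5) = mex{0,3,2} = 1
G(6) = mex{1,0,3} = 2
G(7) = mex{2,1,0,0} = 3
G(8) = mex{3,2,1,1} = 0
G(9) = mex{0,3,2,2,0} = 1
G(10) = mex{1,0,3,3,1} = 2
G(11) = mex{2,1,0,0,2} = 3
G(12) = mex{3,2,1,1,3} = 0
G(13) = mex{0,3,2,2,0} = 1
G(14) = mex{1,0,3,3,1} = 2
G(15) = mex{2,1,0,0,2} = 3
G(16) = mex{3,2,1,1,3} = 0
G(17) = mex{0,3,2,2,0} = 1
G(18) = mex{1,0,3,3,1} = 2
G(19) = mex{2,1,0,0,2} = 3
G(20) = mex{3,2,1,1,3} = 0
G_A(20) = 0.
Stack B, S = {1, 2, 5}:
n :  0  1  2  3  4  5  6  7  8  9 10 11 12 13 14 15 16 17 18 19 20 21
G :  0  1  2  0  1  2  0  1  2  0  1  2  0  1  2  0  1  2  0  1  2  0
G_B(21) = 0.
Stack C, S = {1, 3, 4}:
G(0) = 0
G(1) = mex{0} = 1
G(2) = mex{1} = 0
G(3) = mex{0,0} = 1
G(4) = mex{1,1,0} = 2
G(5) = mex{2,0,1} = 3
G(6) = mex{3,1,0} = 2
G(7) = mex{2,2,1} = 0
G(8) = mex{0,3,2} = 1
G(9) = mex{1,2,3} = 0
G(10) = mex{0,0,2} = 1
G(11) = mex{1,1,0} = 2
G(12) = mex{2,0,1} = 3
G(13) = mex{3,1,0} = 2
G(14) = mex{2,2,1} = 0
G(15) = mex{0,3,2} = 1
G(16) = mex{1,2,3} = 0
G(17) = mex{0,0,2} = 1
G(18) = mex{1,1,0} = 2
G(19) = mex{2,0,1} = 3
G(20) = mex{3,1,0} = 2
G(21) = mex{2,2,1} = 0
G(22) = mex{0,3,2} = 1
G(23) = mex{1,2,3} = 0
G(24) = mex{0,0,2} = 1
G(25) = mex{1,1,0} = 2
G(26) = mex{2,0,1} = 3
G_C(26) = 3.
Combined Grundy value = 0 ⊕ 0 ⊕ 3 = 3.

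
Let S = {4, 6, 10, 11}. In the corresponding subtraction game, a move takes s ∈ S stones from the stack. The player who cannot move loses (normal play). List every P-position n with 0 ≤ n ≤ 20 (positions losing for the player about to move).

G(0) = 0
G(1) = mex{} = 0
G(2) = mex{} = 0
G(3) = mex{} = 0
G(4) = mex{0} = 1
G(5) = mex{0} = 1
G(6) = mex{0,0} = 1
G(7) = mex{0,0} = 1
G(8) = mex{1,0} = 2
G(9) = mex{1,0} = 2
G(10) = mex{1,1,0} = 2
G(11) = mex{1,1,0,0} = 2
G(12) = mex{2,1,0,0} = 3
G(13) = mex{2,1,0,0} = 3
G(14) = mex{2,2,1,0} = 3
G(15) = mex{2,2,1,1} = 0
G(16) = mex{3,2,1,1} = 0
G(17) = mex{3,2,1,1} = 0
G(18) = mex{3,3,2,1} = 0
G(19) = mex{0,3,2,2} = 1
G(20) = mex{0,3,2,2} = 1
P-positions are exactly the n with G(n) = 0.

0, 1, 2, 3, 15, 16, 17, 18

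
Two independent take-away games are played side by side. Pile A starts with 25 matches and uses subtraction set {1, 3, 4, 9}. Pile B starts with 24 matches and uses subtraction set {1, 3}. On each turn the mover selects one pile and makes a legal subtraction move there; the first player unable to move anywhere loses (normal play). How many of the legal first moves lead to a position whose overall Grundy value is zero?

Pile A, S = {1, 3, 4, 9}:
n :  0  1  2  3  4  5  6  7  8  9 10 11 12 13 14 15 16 17 18 19 20 21 22 23 24 25
G :  0  1  0  1  2  3  2  0  1  4  3  2  0  1  0  1  2  3  2  0  1  4  3  2  0  1
G_A(25) = 1.
Pile B, S = {1, 3}:
G(0) = 0
G(1) = mex{0} = 1
G(2) = mex{1} = 0
G(3) = mex{0,0} = 1
G(4) = mex{1,1} = 0
G(5) = mex{0,0} = 1
G(6) = mex{1,1} = 0
G(7) = mex{0,0} = 1
G(8) = mex{1,1} = 0
G(9) = mex{0,0} = 1
G(10) = mex{1,1} = 0
G(11) = mex{0,0} = 1
G(12) = mex{1,1} = 0
G(13) = mex{0,0} = 1
G(14) = mex{1,1} = 0
G(15) = mex{0,0} = 1
G(16) = mex{1,1} = 0
G(17) = mex{0,0} = 1
G(18) = mex{1,1} = 0
G(19) = mex{0,0} = 1
G(20) = mex{1,1} = 0
G(21) = mex{0,0} = 1
G(22) = mex{1,1} = 0
G(23) = mex{0,0} = 1
G(24) = mex{1,1} = 0
G_B(24) = 0.
Combined Grundy value = 1 ⊕ 0 = 1.
A winning move leaves total XOR = 0, i.e. changes one component's Grundy value g to g ⊕ X where X is the current total.
Pile A: need g' = 1⊕1 = 0. Options: 25−1→G=0, 25−3→G=3, 25−4→G=4, 25−9→G=2. Hits: 1.
Pile B: need g' = 0⊕1 = 1. Options: 24−1→G=1, 24−3→G=1. Hits: 2.

3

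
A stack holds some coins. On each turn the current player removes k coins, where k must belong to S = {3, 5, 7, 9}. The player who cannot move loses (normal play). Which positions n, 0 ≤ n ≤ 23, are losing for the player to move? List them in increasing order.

0, 1, 2, 12, 13, 14

n :  0  1  2  3  4  5  6  7  8  9 10 11 12 13 14 15 16 17 18 19 20 21 22 23
G :  0  0  0  1  1  1  2  2  2  3  3  3  0  0  0  1  1  1  2  2  2  3  3  3
P-positions are exactly the n with G(n) = 0.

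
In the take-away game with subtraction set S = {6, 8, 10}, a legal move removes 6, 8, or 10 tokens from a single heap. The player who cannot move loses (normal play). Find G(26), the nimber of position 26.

1

G(0) = 0
G(1) = mex{} = 0
G(2) = mex{} = 0
G(3) = mex{} = 0
G(4) = mex{} = 0
G(5) = mex{} = 0
G(6) = mex{0} = 1
G(7) = mex{0} = 1
G(8) = mex{0,0} = 1
G(9) = mex{0,0} = 1
G(10) = mex{0,0,0} = 1
G(11) = mex{0,0,0} = 1
G(12) = mex{1,0,0} = 2
G(13) = mex{1,0,0} = 2
G(14) = mex{1,1,0} = 2
G(15) = mex{1,1,0} = 2
G(16) = mex{1,1,1} = 0
G(17) = mex{1,1,1} = 0
G(18) = mex{2,1,1} = 0
G(19) = mex{2,1,1} = 0
G(20) = mex{2,2,1} = 0
G(21) = mex{2,2,1} = 0
G(22) = mex{0,2,2} = 1
G(23) = mex{0,2,2} = 1
G(24) = mex{0,0,2} = 1
G(25) = mex{0,0,2} = 1
G(26) = mex{0,0,0} = 1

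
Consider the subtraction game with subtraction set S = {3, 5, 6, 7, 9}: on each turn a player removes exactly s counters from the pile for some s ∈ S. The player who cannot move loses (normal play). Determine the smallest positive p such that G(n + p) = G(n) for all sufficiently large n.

G(0) = 0
G(1) = mex{} = 0
G(2) = mex{} = 0
G(3) = mex{0} = 1
G(4) = mex{0} = 1
G(5) = mex{0,0} = 1
G(6) = mex{1,0,0} = 2
G(7) = mex{1,0,0,0} = 2
G(8) = mex{1,1,0,0} = 2
G(9) = mex{2,1,1,0,0} = 3
G(10) = mex{2,1,1,1,0} = 3
G(11) = mex{2,2,1,1,0} = 3
G(12) = mex{3,2,2,1,1} = 0
G(13) = mex{3,2,2,2,1} = 0
G(14) = mex{3,3,2,2,1} = 0
G(15) = mex{0,3,3,2,2} = 1
G(16) = mex{0,3,3,3,2} = 1
G(17) = mex{0,0,3,3,2} = 1
G(18) = mex{1,0,0,3,3} = 2
G(19) = mex{1,0,0,0,3} = 2
G(20) = mex{1,1,0,0,3} = 2
G(21) = mex{2,1,1,0,0} = 3
G(22) = mex{2,1,1,1,0} = 3
G(23) = mex{2,2,1,1,0} = 3
G(24) = mex{3,2,2,1,1} = 0
G(25) = mex{3,2,2,2,1} = 0
G(n+12) = G(n) holds for n = 0,…,8 (a full window of length max(S) = 9), so the sequence is purely periodic with period 12.

12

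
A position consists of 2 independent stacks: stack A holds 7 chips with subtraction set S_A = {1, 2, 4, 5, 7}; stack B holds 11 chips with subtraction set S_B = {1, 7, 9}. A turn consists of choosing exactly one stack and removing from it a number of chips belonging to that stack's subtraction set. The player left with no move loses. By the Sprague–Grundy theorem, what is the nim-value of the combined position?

0

Stack A, S = {1, 2, 4, 5, 7}:
G(0) = 0
G(1) = mex{0} = 1
G(2) = mex{1,0} = 2
G(3) = mex{2,1} = 0
G(4) = mex{0,2,0} = 1
G(5) = mex{1,0,1,0} = 2
G(6) = mex{2,1,2,1} = 0
G(7) = mex{0,2,0,2,0} = 1
G_A(7) = 1.
Stack B, S = {1, 7, 9}:
G(0) = 0
G(1) = mex{0} = 1
G(2) = mex{1} = 0
G(3) = mex{0} = 1
G(4) = mex{1} = 0
G(5) = mex{0} = 1
G(6) = mex{1} = 0
G(7) = mex{0,0} = 1
G(8) = mex{1,1} = 0
G(9) = mex{0,0,0} = 1
G(10) = mex{1,1,1} = 0
G(11) = mex{0,0,0} = 1
G_B(11) = 1.
Combined Grundy value = 1 ⊕ 1 = 0.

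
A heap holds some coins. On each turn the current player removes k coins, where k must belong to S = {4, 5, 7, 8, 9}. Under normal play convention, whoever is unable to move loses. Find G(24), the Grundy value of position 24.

G(0) = 0
G(1) = mex{} = 0
G(2) = mex{} = 0
G(3) = mex{} = 0
G(4) = mex{0} = 1
G(5) = mex{0,0} = 1
G(6) = mex{0,0} = 1
G(7) = mex{0,0,0} = 1
G(8) = mex{1,0,0,0} = 2
G(9) = mex{1,1,0,0,0} = 2
G(10) = mex{1,1,0,0,0} = 2
G(11) = mex{1,1,1,0,0} = 2
G(12) = mex{2,1,1,1,0} = 3
G(13) = mex{2,2,1,1,1} = 0
G(14) = mex{2,2,1,1,1} = 0
G(15) = mex{2,2,2,1,1} = 0
G(16) = mex{3,2,2,2,1} = 0
G(17) = mex{0,3,2,2,2} = 1
G(18) = mex{0,0,2,2,2} = 1
G(19) = mex{0,0,3,2,2} = 1
G(20) = mex{0,0,0,3,2} = 1
G(21) = mex{1,0,0,0,3} = 2
G(22) = mex{1,1,0,0,0} = 2
G(23) = mex{1,1,0,0,0} = 2
G(24) = mex{1,1,1,0,0} = 2

2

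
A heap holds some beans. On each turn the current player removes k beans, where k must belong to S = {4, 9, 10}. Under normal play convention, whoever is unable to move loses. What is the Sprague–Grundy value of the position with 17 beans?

2

G(0) = 0
G(1) = mex{} = 0
G(2) = mex{} = 0
G(3) = mex{} = 0
G(4) = mex{0} = 1
G(5) = mex{0} = 1
G(6) = mex{0} = 1
G(7) = mex{0} = 1
G(8) = mex{1} = 0
G(9) = mex{1,0} = 2
G(10) = mex{1,0,0} = 2
G(11) = mex{1,0,0} = 2
G(12) = mex{0,0,0} = 1
G(13) = mex{2,1,0} = 3
G(14) = mex{2,1,1} = 0
G(15) = mex{2,1,1} = 0
G(16) = mex{1,1,1} = 0
G(17) = mex{3,0,1} = 2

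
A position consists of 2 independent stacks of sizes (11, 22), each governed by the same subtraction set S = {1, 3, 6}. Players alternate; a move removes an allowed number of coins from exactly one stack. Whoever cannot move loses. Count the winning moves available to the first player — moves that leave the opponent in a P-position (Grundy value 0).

0

All stacks use S = {1, 3, 6}:
n :  0  1  2  3  4  5  6  7  8  9 10 11 12 13 14 15 16 17 18 19 20 21 22
G :  0  1  0  1  0  1  2  3  2  0  1  0  1  0  1  2  3  2  0  1  0  1  0
Stack A: G(11) = 0.
Stack B: G(22) = 0.
Combined Grundy value = 0 ⊕ 0 = 0.
A winning move leaves total XOR = 0, i.e. changes one component's Grundy value g to g ⊕ X where X is the current total.
Stack A: target g' = 0⊕0 = 0, but every legal move changes the Grundy value (mex property), so 0 moves.
Stack B: target g' = 0⊕0 = 0, but every legal move changes the Grundy value (mex property), so 0 moves.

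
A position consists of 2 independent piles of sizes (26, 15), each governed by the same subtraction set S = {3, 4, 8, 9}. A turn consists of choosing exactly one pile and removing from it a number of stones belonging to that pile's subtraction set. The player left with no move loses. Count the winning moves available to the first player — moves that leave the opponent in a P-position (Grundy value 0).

4

All piles use S = {3, 4, 8, 9}:
n :  0  1  2  3  4  5  6  7  8  9 10 11 12 13 14 15 16 17 18 19 20 21 22 23 24 25 26
G :  0  0  0  1  1  1  2  0  2  3  1  3  0  0  0  1  1  1  2  0  2  3  1  3  0  0  0
Pile A: G(26) = 0.
Pile B: G(15) = 1.
Combined Grundy value = 0 ⊕ 1 = 1.
A winning move leaves total XOR = 0, i.e. changes one component's Grundy value g to g ⊕ X where X is the current total.
Pile A: need g' = 0⊕1 = 1. Options: 26−3→G=3, 26−4→G=1, 26−8→G=2, 26−9→G=1. Hits: 2.
Pile B: need g' = 1⊕1 = 0. Options: 15−3→G=0, 15−4→G=3, 15−8→G=0, 15−9→G=2. Hits: 2.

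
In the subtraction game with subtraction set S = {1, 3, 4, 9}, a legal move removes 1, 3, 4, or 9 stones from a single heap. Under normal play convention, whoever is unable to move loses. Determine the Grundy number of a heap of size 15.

G(0) = 0
G(1) = mex{0} = 1
G(2) = mex{1} = 0
G(3) = mex{0,0} = 1
G(4) = mex{1,1,0} = 2
G(5) = mex{2,0,1} = 3
G(6) = mex{3,1,0} = 2
G(7) = mex{2,2,1} = 0
G(8) = mex{0,3,2} = 1
G(9) = mex{1,2,3,0} = 4
G(10) = mex{4,0,2,1} = 3
G(11) = mex{3,1,0,0} = 2
G(12) = mex{2,4,1,1} = 0
G(13) = mex{0,3,4,2} = 1
G(14) = mex{1,2,3,3} = 0
G(15) = mex{0,0,2,2} = 1

1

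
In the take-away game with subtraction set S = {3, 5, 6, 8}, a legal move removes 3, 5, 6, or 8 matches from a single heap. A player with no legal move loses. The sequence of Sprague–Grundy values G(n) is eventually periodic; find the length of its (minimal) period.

11

G(0) = 0
G(1) = mex{} = 0
G(2) = mex{} = 0
G(3) = mex{0} = 1
G(4) = mex{0} = 1
G(5) = mex{0,0} = 1
G(6) = mex{1,0,0} = 2
G(7) = mex{1,0,0} = 2
G(8) = mex{1,1,0,0} = 2
G(9) = mex{2,1,1,0} = 3
G(10) = mex{2,1,1,0} = 3
G(11) = mex{2,2,1,1} = 0
G(12) = mex{3,2,2,1} = 0
G(13) = mex{3,2,2,1} = 0
G(14) = mex{0,3,2,2} = 1
G(15) = mex{0,3,3,2} = 1
G(16) = mex{0,0,3,2} = 1
G(17) = mex{1,0,0,3} = 2
G(18) = mex{1,0,0,3} = 2
G(19) = mex{1,1,0,0} = 2
G(20) = mex{2,1,1,0} = 3
G(21) = mex{2,1,1,0} = 3
G(22) = mex{2,2,1,1} = 0
G(23) = mex{3,2,2,1} = 0
G(n+11) = G(n) holds for n = 0,…,7 (a full window of length max(S) = 8), so the sequence is purely periodic with period 11.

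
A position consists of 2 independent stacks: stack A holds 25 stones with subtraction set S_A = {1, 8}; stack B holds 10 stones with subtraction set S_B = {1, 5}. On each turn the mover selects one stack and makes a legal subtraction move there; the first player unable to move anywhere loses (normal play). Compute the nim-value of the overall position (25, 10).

Stack A, S = {1, 8}:
G(0) = 0
G(1) = mex{0} = 1
G(2) = mex{1} = 0
G(3) = mex{0} = 1
G(4) = mex{1} = 0
G(5) = mex{0} = 1
G(6) = mex{1} = 0
G(7) = mex{0} = 1
G(8) = mex{1,0} = 2
G(9) = mex{2,1} = 0
G(10) = mex{0,0} = 1
G(11) = mex{1,1} = 0
G(12) = mex{0,0} = 1
G(13) = mex{1,1} = 0
G(14) = mex{0,0} = 1
G(15) = mex{1,1} = 0
G(16) = mex{0,2} = 1
G(17) = mex{1,0} = 2
G(18) = mex{2,1} = 0
G(19) = mex{0,0} = 1
G(20) = mex{1,1} = 0
G(21) = mex{0,0} = 1
G(22) = mex{1,1} = 0
G(23) = mex{0,0} = 1
G(24) = mex{1,1} = 0
G(25) = mex{0,2} = 1
G_A(25) = 1.
Stack B, S = {1, 5}:
G(0) = 0
G(1) = mex{0} = 1
G(2) = mex{1} = 0
G(3) = mex{0} = 1
G(4) = mex{1} = 0
G(5) = mex{0,0} = 1
G(6) = mex{1,1} = 0
G(7) = mex{0,0} = 1
G(8) = mex{1,1} = 0
G(9) = mex{0,0} = 1
G(10) = mex{1,1} = 0
G_B(10) = 0.
Combined Grundy value = 1 ⊕ 0 = 1.

1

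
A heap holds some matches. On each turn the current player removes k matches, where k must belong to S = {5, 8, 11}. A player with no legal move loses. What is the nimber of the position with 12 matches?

n :  0  1  2  3  4  5  6  7  8  9 10 11 12
G :  0  0  0  0  0  1  1  1  1  1  2  2  2

2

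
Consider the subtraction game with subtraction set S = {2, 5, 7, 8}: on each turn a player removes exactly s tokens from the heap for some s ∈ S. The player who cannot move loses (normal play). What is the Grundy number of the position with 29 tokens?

1

n :  0  1  2  3  4  5  6  7  8  9 10 11 12 13 14 15 16 17 18 19 20 21 22 23 24 25 26 27 28 29
G :  0  0  1  1  0  2  1  3  2  2  0  3  1  0  0  1  1  3  2  2  3  3  2  0  0  1  1  0  2  1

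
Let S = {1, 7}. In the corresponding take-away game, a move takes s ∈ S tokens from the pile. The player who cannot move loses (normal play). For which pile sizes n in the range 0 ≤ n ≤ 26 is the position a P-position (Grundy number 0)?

0, 2, 4, 6, 8, 10, 12, 14, 16, 18, 20, 22, 24, 26

G(0) = 0
G(1) = mex{0} = 1
G(2) = mex{1} = 0
G(3) = mex{0} = 1
G(4) = mex{1} = 0
G(5) = mex{0} = 1
G(6) = mex{1} = 0
G(7) = mex{0,0} = 1
G(8) = mex{1,1} = 0
G(9) = mex{0,0} = 1
G(10) = mex{1,1} = 0
G(11) = mex{0,0} = 1
G(12) = mex{1,1} = 0
G(13) = mex{0,0} = 1
G(14) = mex{1,1} = 0
G(15) = mex{0,0} = 1
G(16) = mex{1,1} = 0
G(17) = mex{0,0} = 1
G(18) = mex{1,1} = 0
G(19) = mex{0,0} = 1
G(20) = mex{1,1} = 0
G(21) = mex{0,0} = 1
G(22) = mex{1,1} = 0
G(23) = mex{0,0} = 1
G(24) = mex{1,1} = 0
G(25) = mex{0,0} = 1
G(26) = mex{1,1} = 0
P-positions are exactly the n with G(n) = 0.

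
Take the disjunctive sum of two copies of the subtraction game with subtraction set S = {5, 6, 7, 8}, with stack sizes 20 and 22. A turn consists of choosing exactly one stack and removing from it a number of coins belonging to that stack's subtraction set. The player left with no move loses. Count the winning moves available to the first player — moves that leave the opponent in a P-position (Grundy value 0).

0

All stacks use S = {5, 6, 7, 8}:
G(0) = 0
G(1) = mex{} = 0
G(2) = mex{} = 0
G(3) = mex{} = 0
G(4) = mex{} = 0
G(5) = mex{0} = 1
G(6) = mex{0,0} = 1
G(7) = mex{0,0,0} = 1
G(8) = mex{0,0,0,0} = 1
G(9) = mex{0,0,0,0} = 1
G(10) = mex{1,0,0,0} = 2
G(11) = mex{1,1,0,0} = 2
G(12) = mex{1,1,1,0} = 2
G(13) = mex{1,1,1,1} = 0
G(14) = mex{1,1,1,1} = 0
G(15) = mex{2,1,1,1} = 0
G(16) = mex{2,2,1,1} = 0
G(17) = mex{2,2,2,1} = 0
G(18) = mex{0,2,2,2} = 1
G(19) = mex{0,0,2,2} = 1
G(20) = mex{0,0,0,2} = 1
G(21) = mex{0,0,0,0} = 1
G(22) = mex{0,0,0,0} = 1
Stack A: G(20) = 1.
Stack B: G(22) = 1.
Combined Grundy value = 1 ⊕ 1 = 0.
A winning move leaves total XOR = 0, i.e. changes one component's Grundy value g to g ⊕ X where X is the current total.
Stack A: target g' = 1⊕0 = 1, but every legal move changes the Grundy value (mex property), so 0 moves.
Stack B: target g' = 1⊕0 = 1, but every legal move changes the Grundy value (mex property), so 0 moves.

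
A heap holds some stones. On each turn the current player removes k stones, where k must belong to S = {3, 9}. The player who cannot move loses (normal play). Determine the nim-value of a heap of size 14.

n :  0  1  2  3  4  5  6  7  8  9 10 11 12 13 14
G :  0  0  0  1  1  1  0  0  0  1  1  1  0  0  0

0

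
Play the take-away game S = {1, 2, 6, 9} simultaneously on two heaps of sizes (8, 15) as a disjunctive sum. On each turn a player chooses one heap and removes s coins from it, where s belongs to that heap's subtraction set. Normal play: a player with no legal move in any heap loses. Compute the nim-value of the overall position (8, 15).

0

All heaps use S = {1, 2, 6, 9}:
G(0) = 0
G(1) = mex{0} = 1
G(2) = mex{1,0} = 2
G(3) = mex{2,1} = 0
G(4) = mex{0,2} = 1
G(5) = mex{1,0} = 2
G(6) = mex{2,1,0} = 3
G(7) = mex{3,2,1} = 0
G(8) = mex{0,3,2} = 1
G(9) = mex{1,0,0,0} = 2
G(10) = mex{2,1,1,1} = 0
G(11) = mex{0,2,2,2} = 1
G(12) = mex{1,0,3,0} = 2
G(13) = mex{2,1,0,1} = 3
G(14) = mex{3,2,1,2} = 0
G(15) = mex{0,3,2,3} = 1
Heap A: G(8) = 1.
Heap B: G(15) = 1.
Combined Grundy value = 1 ⊕ 1 = 0.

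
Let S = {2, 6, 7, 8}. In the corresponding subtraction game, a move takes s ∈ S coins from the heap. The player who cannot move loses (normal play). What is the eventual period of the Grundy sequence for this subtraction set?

14

n :  0  1  2  3  4  5  6  7  8  9 10 11 12 13 14 15 16 17 18 19 20 21 22 23 24 25 26 27 28 29
G :  0  0  1  1  0  0  1  1  2  2  3  3  2  2  0  0  1  1  0  0  1  1  2  2  3  3  2  2  0  0
G(n+14) = G(n) holds for n = 0,…,7 (a full window of length max(S) = 8), so the sequence is purely periodic with period 14.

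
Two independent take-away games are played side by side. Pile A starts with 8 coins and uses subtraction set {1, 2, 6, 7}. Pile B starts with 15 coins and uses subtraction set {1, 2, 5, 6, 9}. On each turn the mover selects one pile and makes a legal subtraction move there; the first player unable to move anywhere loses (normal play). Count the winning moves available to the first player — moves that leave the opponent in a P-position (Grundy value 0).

3

Pile A, S = {1, 2, 6, 7}:
G(0) = 0
G(1) = mex{0} = 1
G(2) = mex{1,0} = 2
G(3) = mex{2,1} = 0
G(4) = mex{0,2} = 1
G(5) = mex{1,0} = 2
G(6) = mex{2,1,0} = 3
G(7) = mex{3,2,1,0} = 4
G(8) = mex{4,3,2,1} = 0
G_A(8) = 0.
Pile B, S = {1, 2, 5, 6, 9}:
n :  0  1  2  3  4  5  6  7  8  9 10 11 12 13 14 15
G :  0  1  2  0  1  2  3  0  1  2  0  1  2  3  0  1
G_B(15) = 1.
Combined Grundy value = 0 ⊕ 1 = 1.
A winning move leaves total XOR = 0, i.e. changes one component's Grundy value g to g ⊕ X where X is the current total.
Pile A: need g' = 0⊕1 = 1. Options: 8−1→G=4, 8−2→G=3, 8−6→G=2, 8−7→G=1. Hits: 1.
Pile B: need g' = 1⊕1 = 0. Options: 15−1→G=0, 15−2→G=3, 15−5→G=0, 15−6→G=2, 15−9→G=3. Hits: 2.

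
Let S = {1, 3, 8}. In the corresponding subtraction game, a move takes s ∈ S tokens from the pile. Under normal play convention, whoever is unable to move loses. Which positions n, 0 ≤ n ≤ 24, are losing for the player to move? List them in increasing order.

0, 2, 4, 6, 11, 13, 15, 17, 22, 24

n :  0  1  2  3  4  5  6  7  8  9 10 11 12 13 14 15 16 17 18 19 20 21 22 23 24
G :  0  1  0  1  0  1  0  1  2  3  2  0  1  0  1  0  1  0  1  2  3  2  0  1  0
P-positions are exactly the n with G(n) = 0.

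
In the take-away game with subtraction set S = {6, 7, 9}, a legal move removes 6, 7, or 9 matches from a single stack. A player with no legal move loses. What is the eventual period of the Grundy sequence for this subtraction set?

n :  0  1  2  3  4  5  6  7  8  9 10 11 12 13 14 15 16 17 18 19 20 21 22 23 24 25 26 27 28 29 30 31
G :  0  0  0  0  0  0  1  1  1  1  1  1  2  2  2  0  0  0  0  0  0  1  1  1  1  1  1  2  2  2  0  0
G(n+15) = G(n) holds for n = 0,…,8 (a full window of length max(S) = 9), so the sequence is purely periodic with period 15.

15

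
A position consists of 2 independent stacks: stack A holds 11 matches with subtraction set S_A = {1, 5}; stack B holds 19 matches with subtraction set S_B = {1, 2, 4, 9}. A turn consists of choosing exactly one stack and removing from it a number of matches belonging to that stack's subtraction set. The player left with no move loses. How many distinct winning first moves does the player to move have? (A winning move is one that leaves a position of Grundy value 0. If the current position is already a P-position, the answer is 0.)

2

Stack A, S = {1, 5}:
n :  0  1  2  3  4  5  6  7  8  9 10 11
G :  0  1  0  1  0  1  0  1  0  1  0  1
G_A(11) = 1.
Stack B, S = {1, 2, 4, 9}:
n :  0  1  2  3  4  5  6  7  8  9 10 11 12 13 14 15 16 17 18 19
G :  0  1  2  0  1  2  0  1  2  3  4  0  1  2  0  1  2  0  1  2
G_B(19) = 2.
Combined Grundy value = 1 ⊕ 2 = 3.
A winning move leaves total XOR = 0, i.e. changes one component's Grundy value g to g ⊕ X where X is the current total.
Stack A: need g' = 1⊕3 = 2. Options: 11−1→G=0, 11−5→G=0. Hits: 0.
Stack B: need g' = 2⊕3 = 1. Options: 19−1→G=1, 19−2→G=0, 19−4→G=1, 19−9→G=4. Hits: 2.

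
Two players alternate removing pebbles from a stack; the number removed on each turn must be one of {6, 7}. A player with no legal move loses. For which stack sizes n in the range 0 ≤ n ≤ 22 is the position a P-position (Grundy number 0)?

G(0) = 0
G(1) = mex{} = 0
G(2) = mex{} = 0
G(3) = mex{} = 0
G(4) = mex{} = 0
G(5) = mex{} = 0
G(6) = mex{0} = 1
G(7) = mex{0,0} = 1
G(8) = mex{0,0} = 1
G(9) = mex{0,0} = 1
G(10) = mex{0,0} = 1
G(11) = mex{0,0} = 1
G(12) = mex{1,0} = 2
G(13) = mex{1,1} = 0
G(14) = mex{1,1} = 0
G(15) = mex{1,1} = 0
G(16) = mex{1,1} = 0
G(17) = mex{1,1} = 0
G(18) = mex{2,1} = 0
G(19) = mex{0,2} = 1
G(20) = mex{0,0} = 1
G(21) = mex{0,0} = 1
G(22) = mex{0,0} = 1
P-positions are exactly the n with G(n) = 0.

0, 1, 2, 3, 4, 5, 13, 14, 15, 16, 17, 18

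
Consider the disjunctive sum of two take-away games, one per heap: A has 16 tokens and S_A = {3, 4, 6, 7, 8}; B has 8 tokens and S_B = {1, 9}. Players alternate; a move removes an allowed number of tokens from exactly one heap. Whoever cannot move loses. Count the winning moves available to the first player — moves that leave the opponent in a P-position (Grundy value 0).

Heap A, S = {3, 4, 6, 7, 8}:
n :  0  1  2  3  4  5  6  7  8  9 10 11 12 13 14 15 16
G :  0  0  0  1  1  1  2  2  2  3  3  0  0  0  1  1  1
G_A(16) = 1.
Heap B, S = {1, 9}:
n : 0 1 2 3 4 5 6 7 8
G : 0 1 0 1 0 1 0 1 0
G_B(8) = 0.
Combined Grundy value = 1 ⊕ 0 = 1.
A winning move leaves total XOR = 0, i.e. changes one component's Grundy value g to g ⊕ X where X is the current total.
Heap A: need g' = 1⊕1 = 0. Options: 16−3→G=0, 16−4→G=0, 16−6→G=3, 16−7→G=3, 16−8→G=2. Hits: 2.
Heap B: need g' = 0⊕1 = 1. Options: 8−1→G=1. Hits: 1.

3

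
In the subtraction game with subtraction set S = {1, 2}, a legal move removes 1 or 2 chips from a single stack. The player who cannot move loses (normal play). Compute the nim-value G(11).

G(0) = 0
G(1) = mex{0} = 1
G(2) = mex{1,0} = 2
G(3) = mex{2,1} = 0
G(4) = mex{0,2} = 1
G(5) = mex{1,0} = 2
G(6) = mex{2,1} = 0
G(7) = mex{0,2} = 1
G(8) = mex{1,0} = 2
G(9) = mex{2,1} = 0
G(10) = mex{0,2} = 1
G(11) = mex{1,0} = 2

2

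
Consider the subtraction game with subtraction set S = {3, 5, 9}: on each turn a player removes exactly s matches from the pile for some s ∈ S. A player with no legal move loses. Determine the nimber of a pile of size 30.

n :  0  1  2  3  4  5  6  7  8  9 10 11 12 13 14 15 16 17 18 19 20 21 22 23 24 25 26 27 28 29 30
G :  0  0  0  1  1  1  2  2  0  3  3  1  0  2  0  1  0  1  0  1  0  1  0  1  0  1  0  1  0  1  0

0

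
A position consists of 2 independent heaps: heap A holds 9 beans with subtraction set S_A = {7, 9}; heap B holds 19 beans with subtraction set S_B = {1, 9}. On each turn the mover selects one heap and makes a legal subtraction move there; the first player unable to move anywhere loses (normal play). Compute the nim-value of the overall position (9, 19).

Heap A, S = {7, 9}:
G(0) = 0
G(1) = mex{} = 0
G(2) = mex{} = 0
G(3) = mex{} = 0
G(4) = mex{} = 0
G(5) = mex{} = 0
G(6) = mex{} = 0
G(7) = mex{0} = 1
G(8) = mex{0} = 1
G(9) = mex{0,0} = 1
G_A(9) = 1.
Heap B, S = {1, 9}:
n :  0  1  2  3  4  5  6  7  8  9 10 11 12 13 14 15 16 17 18 19
G :  0  1  0  1  0  1  0  1  0  1  0  1  0  1  0  1  0  1  0  1
G_B(19) = 1.
Combined Grundy value = 1 ⊕ 1 = 0.

0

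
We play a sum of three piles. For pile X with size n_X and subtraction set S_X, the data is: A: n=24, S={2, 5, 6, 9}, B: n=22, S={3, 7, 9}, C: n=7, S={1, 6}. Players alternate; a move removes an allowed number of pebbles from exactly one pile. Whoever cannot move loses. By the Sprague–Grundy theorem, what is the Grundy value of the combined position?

1

Pile A, S = {2, 5, 6, 9}:
n :  0  1  2  3  4  5  6  7  8  9 10 11 12 13 14 15 16 17 18 19 20 21 22 23 24
G :  0  0  1  1  0  2  1  3  0  2  1  0  0  1  1  0  2  1  3  0  2  1  0  0  1
G_A(24) = 1.
Pile B, S = {3, 7, 9}:
n :  0  1  2  3  4  5  6  7  8  9 10 11 12 13 14 15 16 17 18 19 20 21 22
G :  0  0  0  1  1  1  0  2  2  1  3  3  0  2  0  1  0  1  0  1  0  1  0
G_B(22) = 0.
Pile C, S = {1, 6}:
n : 0 1 2 3 4 5 6 7
G : 0 1 0 1 0 1 2 0
G_C(7) = 0.
Combined Grundy value = 1 ⊕ 0 ⊕ 0 = 1.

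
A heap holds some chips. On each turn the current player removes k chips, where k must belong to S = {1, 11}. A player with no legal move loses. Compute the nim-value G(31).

1

n :  0  1  2  3  4  5  6  7  8  9 10 11 12 13 14 15 16 17 18 19 20 21 22 23 24 25 26 27 28 29 30 31
G :  0  1  0  1  0  1  0  1  0  1  0  1  0  1  0  1  0  1  0  1  0  1  0  1  0  1  0  1  0  1  0  1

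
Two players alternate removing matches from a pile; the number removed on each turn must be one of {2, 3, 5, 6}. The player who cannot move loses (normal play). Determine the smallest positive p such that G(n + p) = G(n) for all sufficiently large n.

n :  0  1  2  3  4  5  6  7  8  9 10 11 12 13 14 15 16 17
G :  0  0  1  1  2  2  3  3  0  0  1  1  2  2  3  3  0  0
G(n+8) = G(n) holds for n = 0,…,5 (a full window of length max(S) = 6), so the sequence is purely periodic with period 8.

8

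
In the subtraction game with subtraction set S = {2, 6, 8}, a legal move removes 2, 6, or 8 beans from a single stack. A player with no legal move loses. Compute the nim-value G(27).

2

G(0) = 0
G(1) = mex{} = 0
G(2) = mex{0} = 1
G(3) = mex{0} = 1
G(4) = mex{1} = 0
G(5) = mex{1} = 0
G(6) = mex{0,0} = 1
G(7) = mex{0,0} = 1
G(8) = mex{1,1,0} = 2
G(9) = mex{1,1,0} = 2
G(10) = mex{2,0,1} = 3
G(11) = mex{2,0,1} = 3
G(12) = mex{3,1,0} = 2
G(13) = mex{3,1,0} = 2
G(14) = mex{2,2,1} = 0
G(15) = mex{2,2,1} = 0
G(16) = mex{0,3,2} = 1
G(17) = mex{0,3,2} = 1
G(18) = mex{1,2,3} = 0
G(19) = mex{1,2,3} = 0
G(20) = mex{0,0,2} = 1
G(21) = mex{0,0,2} = 1
G(22) = mex{1,1,0} = 2
G(23) = mex{1,1,0} = 2
G(24) = mex{2,0,1} = 3
G(25) = mex{2,0,1} = 3
G(26) = mex{3,1,0} = 2
G(27) = mex{3,1,0} = 2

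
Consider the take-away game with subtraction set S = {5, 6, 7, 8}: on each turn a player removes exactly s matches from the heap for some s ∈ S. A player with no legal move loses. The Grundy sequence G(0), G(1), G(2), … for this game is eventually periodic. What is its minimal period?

13

n :  0  1  2  3  4  5  6  7  8  9 10 11 12 13 14 15 16 17 18 19 20 21 22 23 24 25 26 27
G :  0  0  0  0  0  1  1  1  1  1  2  2  2  0  0  0  0  0  1  1  1  1  1  2  2  2  0  0
G(n+13) = G(n) holds for n = 0,…,7 (a full window of length max(S) = 8), so the sequence is purely periodic with period 13.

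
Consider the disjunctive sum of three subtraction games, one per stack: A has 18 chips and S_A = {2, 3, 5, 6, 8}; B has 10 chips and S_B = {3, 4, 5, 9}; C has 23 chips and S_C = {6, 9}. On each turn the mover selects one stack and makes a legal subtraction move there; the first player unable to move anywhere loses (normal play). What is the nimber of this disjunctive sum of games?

Stack A, S = {2, 3, 5, 6, 8}:
G(0) = 0
G(1) = mex{} = 0
G(2) = mex{0} = 1
G(3) = mex{0,0} = 1
G(4) = mex{1,0} = 2
G(5) = mex{1,1,0} = 2
G(6) = mex{2,1,0,0} = 3
G(7) = mex{2,2,1,0} = 3
G(8) = mex{3,2,1,1,0} = 4
G(9) = mex{3,3,2,1,0} = 4
G(10) = mex{4,3,2,2,1} = 0
G(11) = mex{4,4,3,2,1} = 0
G(12) = mex{0,4,3,3,2} = 1
G(13) = mex{0,0,4,3,2} = 1
G(14) = mex{1,0,4,4,3} = 2
G(15) = mex{1,1,0,4,3} = 2
G(16) = mex{2,1,0,0,4} = 3
G(17) = mex{2,2,1,0,4} = 3
G(18) = mex{3,2,1,1,0} = 4
G_A(18) = 4.
Stack B, S = {3, 4, 5, 9}:
n :  0  1  2  3  4  5  6  7  8  9 10
G :  0  0  0  1  1  1  2  2  0  3  3
G_B(10) = 3.
Stack C, S = {6, 9}:
n :  0  1  2  3  4  5  6  7  8  9 10 11 12 13 14 15 16 17 18 19 20 21 22 23
G :  0  0  0  0  0  0  1  1  1  1  1  1  2  2  2  0  0  0  0  0  0  1  1  1
G_C(23) = 1.
Combined Grundy value = 4 ⊕ 3 ⊕ 1 = 6.

6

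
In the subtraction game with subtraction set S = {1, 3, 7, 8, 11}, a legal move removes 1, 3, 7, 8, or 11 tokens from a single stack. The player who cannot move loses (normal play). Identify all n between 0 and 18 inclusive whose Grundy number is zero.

G(0) = 0
G(1) = mex{0} = 1
G(2) = mex{1} = 0
G(3) = mex{0,0} = 1
G(4) = mex{1,1} = 0
G(5) = mex{0,0} = 1
G(6) = mex{1,1} = 0
G(7) = mex{0,0,0} = 1
G(8) = mex{1,1,1,0} = 2
G(9) = mex{2,0,0,1} = 3
G(10) = mex{3,1,1,0} = 2
G(11) = mex{2,2,0,1,0} = 3
G(12) = mex{3,3,1,0,1} = 2
G(13) = mex{2,2,0,1,0} = 3
G(14) = mex{3,3,1,0,1} = 2
G(15) = mex{2,2,2,1,0} = 3
G(16) = mex{3,3,3,2,1} = 0
G(17) = mex{0,2,2,3,0} = 1
G(18) = mex{1,3,3,2,1} = 0
P-positions are exactly the n with G(n) = 0.

0, 2, 4, 6, 16, 18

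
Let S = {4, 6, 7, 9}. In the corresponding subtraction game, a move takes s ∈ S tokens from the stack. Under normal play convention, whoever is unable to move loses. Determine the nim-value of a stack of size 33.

1

n :  0  1  2  3  4  5  6  7  8  9 10 11 12 13 14 15 16 17 18 19 20 21 22 23 24 25 26 27 28 29 30 31 32 33
G :  0  0  0  0  1  1  1  1  2  2  2  2  3  0  0  0  0  1  1  1  1  2  2  2  2  3  0  0  0  0  1  1  1  1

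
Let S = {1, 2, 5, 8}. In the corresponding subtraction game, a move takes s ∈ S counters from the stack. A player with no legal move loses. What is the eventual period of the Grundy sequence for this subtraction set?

3

G(0) = 0
G(1) = mex{0} = 1
G(2) = mex{1,0} = 2
G(3) = mex{2,1} = 0
G(4) = mex{0,2} = 1
G(5) = mex{1,0,0} = 2
G(6) = mex{2,1,1} = 0
G(7) = mex{0,2,2} = 1
G(8) = mex{1,0,0,0} = 2
G(9) = mex{2,1,1,1} = 0
G(10) = mex{0,2,2,2} = 1
G(11) = mex{1,0,0,0} = 2
G(12) = mex{2,1,1,1} = 0
G(13) = mex{0,2,2,2} = 1
G(14) = mex{1,0,0,0} = 2
G(n+3) = G(n) holds for n = 0,…,7 (a full window of length max(S) = 8), so the sequence is purely periodic with period 3.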